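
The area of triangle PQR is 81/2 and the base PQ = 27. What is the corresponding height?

Rearranging the area formula Area = (1/2) * base * height:
height = 2 * Area / base = 2 * 81/2 / 27 = 3.

3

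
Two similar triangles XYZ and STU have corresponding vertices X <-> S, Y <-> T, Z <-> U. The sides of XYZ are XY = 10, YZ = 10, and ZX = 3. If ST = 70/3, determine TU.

k = 70/3/10 = 7/3. TU = 7/3 * 10 = 70/3.

70/3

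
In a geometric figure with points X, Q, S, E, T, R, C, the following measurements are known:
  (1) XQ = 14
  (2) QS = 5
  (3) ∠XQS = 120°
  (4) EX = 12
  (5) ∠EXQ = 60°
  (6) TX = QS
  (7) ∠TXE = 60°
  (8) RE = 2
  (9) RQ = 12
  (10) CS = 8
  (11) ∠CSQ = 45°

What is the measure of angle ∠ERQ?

Step 1: By the law of cosines on triangle EXQ: EQ² = 12² + 14² − 2·12·14·cos(60°) = 172, so EQ = 2·√43.
Step 2: By the inverse law of cosines on triangle ERQ: cos(∠ERQ) = (2² + 12² − (2·√43)²) / (2·2·12) = -24/48 = -0.5, so ∠ERQ = 120°.

Therefore, the measure of angle ∠ERQ = 120°.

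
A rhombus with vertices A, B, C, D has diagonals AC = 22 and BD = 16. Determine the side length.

The diagonals of a rhombus bisect each other at right angles.
Half-diagonals: 22/2 = 11 and 16/2 = 8
side = sqrt(11^2 + 8^2)
side = sqrt(121 + 64)
side = sqrt(185)

sqrt(185)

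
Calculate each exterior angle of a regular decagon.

Each exterior angle of a regular n-gon is 360 / n.
For n = 10: 360 / 10 = 36 degrees.

36 degrees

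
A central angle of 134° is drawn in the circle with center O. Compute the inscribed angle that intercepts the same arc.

An inscribed angle intercepts an arc from a point on the circle, while the central angle intercepts the same arc from the center.
The inscribed angle is always half the central angle: 134° / 2 = 67°.

67°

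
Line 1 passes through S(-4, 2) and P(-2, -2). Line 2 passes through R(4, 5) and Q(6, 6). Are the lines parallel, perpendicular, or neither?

Slope of line 1: m1 = (-2 - 2)/(-2 - -4) = -4/2 = -2
Slope of line 2: m2 = (6 - 5)/(6 - 4) = 1/2 = 1/2
m1 * m2 = -1, so perpendicular.

Perpendicular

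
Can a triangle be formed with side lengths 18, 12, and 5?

Check the triangle inequality: 12 + 5 = 17 ≤ 18.
Since the sum of two sides does not exceed the third, no triangle can be formed.

No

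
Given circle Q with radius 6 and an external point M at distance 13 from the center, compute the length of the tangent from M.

Let T be the point of tangency. Then QT ⊥ MT (radius ⊥ tangent).
In right triangle QTM: QM² = QT² + MT²
13² = 6² + MT²
MT² = 133, MT = sqrt(133)

sqrt(133)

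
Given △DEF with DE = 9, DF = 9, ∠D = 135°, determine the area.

When two sides and the included angle are known, the area formula is (1/2)ab sin(C).
The height from one side to the opposite vertex is 9 sin(135°) = 9*sqrt(2)/2.
Area = (1/2) * 9 * 9*sqrt(2)/2 = 81*sqrt(2)/4.

81*sqrt(2)/4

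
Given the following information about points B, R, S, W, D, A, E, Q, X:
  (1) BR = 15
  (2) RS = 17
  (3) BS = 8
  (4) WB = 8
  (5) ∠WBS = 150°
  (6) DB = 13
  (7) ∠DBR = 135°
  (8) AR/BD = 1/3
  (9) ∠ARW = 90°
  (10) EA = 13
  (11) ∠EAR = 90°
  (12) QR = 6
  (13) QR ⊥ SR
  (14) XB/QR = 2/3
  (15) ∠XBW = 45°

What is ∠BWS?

Step 1: By the law of cosines on triangle WBS: WS² = 8² + 8² − 2·8·8·cos(150°) = 238.85, so WS ≈ 15.45.
Step 2: By the inverse law of cosines on triangle BWS: cos(∠BWS) = (8² + 15.45² − 8²) / (2·8·15.45) = 238.85/247.28 = 0.9659, so ∠BWS = 15°.

Therefore, the measure of angle ∠BWS = 15°.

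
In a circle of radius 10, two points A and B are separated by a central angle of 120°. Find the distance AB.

Chord = 2(10) sin(60°) = 10*sqrt(3)

10*sqrt(3)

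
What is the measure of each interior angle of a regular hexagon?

Each interior angle of a regular n-gon is (n - 2) * 180 / n.
For n = 6: (6 - 2) * 180 / 6 = 720/6 = 120 degrees.

120 degrees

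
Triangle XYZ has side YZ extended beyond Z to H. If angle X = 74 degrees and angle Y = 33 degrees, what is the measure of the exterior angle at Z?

Exterior angle = 74 + 33 = 107 degrees (exterior angle theorem).

107 degrees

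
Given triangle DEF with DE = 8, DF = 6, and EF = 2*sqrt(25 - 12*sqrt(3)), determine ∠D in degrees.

cos(D) = (8² + 6² - (2*sqrt(25 - 12*sqrt(3)))²) / (2 × 8 × 6) = sqrt(3)/2, so D = arccos(sqrt(3)/2) = 30°.

30°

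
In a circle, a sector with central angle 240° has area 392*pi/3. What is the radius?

Sector area A = πr² × θ/360, so r² = 360A / (πθ).
r² = 360 × 392*pi/3 / (π × 240)
r² = 196
r = 14

14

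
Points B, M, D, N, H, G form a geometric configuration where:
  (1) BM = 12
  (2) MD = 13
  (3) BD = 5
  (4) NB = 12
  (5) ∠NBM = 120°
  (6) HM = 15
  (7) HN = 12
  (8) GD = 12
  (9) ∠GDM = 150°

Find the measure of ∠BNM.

Step 1: By the law of cosines on triangle NBM: NM² = 12² + 12² − 2·12·12·cos(120°) = 432, so NM = 12·√3.
Step 2: By the inverse law of cosines on triangle BNM: cos(∠BNM) = (12² + (12·√3)² − 12²) / (2·12·12·√3) = 432/498.83 = 0.866, so ∠BNM = 30°.

Therefore, the measure of angle ∠BNM = 30°.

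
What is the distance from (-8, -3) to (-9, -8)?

d = sqrt((-9 - -8)^2 + (-8 - -3)^2)
d = sqrt(-1^2 + -5^2)
d = sqrt(1 + 25)
d = sqrt(26)

sqrt(26)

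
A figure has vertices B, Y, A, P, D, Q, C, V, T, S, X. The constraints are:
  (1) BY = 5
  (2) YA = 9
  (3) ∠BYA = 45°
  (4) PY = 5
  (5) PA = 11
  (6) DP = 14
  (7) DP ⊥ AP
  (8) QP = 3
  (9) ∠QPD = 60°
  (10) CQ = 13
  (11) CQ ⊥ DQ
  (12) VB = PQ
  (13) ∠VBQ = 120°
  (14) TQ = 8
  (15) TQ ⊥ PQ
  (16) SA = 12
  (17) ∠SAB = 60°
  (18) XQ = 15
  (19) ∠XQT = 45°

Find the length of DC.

Step 1: By the law of cosines on triangle DPQ: DQ² = 14² + 3² − 2·14·3·cos(60°) = 163, so DQ = √163.
Step 2: By the law of cosines on triangle DQC: DC² = √163² + 13² − 2·√163·13·cos(90°) = 332, so DC = 2·√83.

Therefore, the length of DC = 2·√83.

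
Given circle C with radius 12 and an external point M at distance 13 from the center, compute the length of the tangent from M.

Let T be the point of tangency. Then CT ⊥ MT (radius ⊥ tangent).
In right triangle CTM: CM² = CT² + MT²
13² = 12² + MT²
MT² = 25, MT = 5

5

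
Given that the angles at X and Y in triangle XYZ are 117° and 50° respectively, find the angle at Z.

By the triangle angle sum property, the three interior angles of any triangle add up to 180°.
We know angle X = 117° and angle Y = 50°, so their sum is 167°.
Therefore angle Z = 180° - 167° = 13°.

13 degrees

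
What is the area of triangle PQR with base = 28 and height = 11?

Area = (1/2)(28)(11) = 154

154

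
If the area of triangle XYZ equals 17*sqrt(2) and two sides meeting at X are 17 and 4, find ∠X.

Area = (1/2) * a * b * sin(C)
sin(C) = 2 * Area / (a * b)
sin(C) = 2 * 17*sqrt(2) / (17 * 4)
sin(C) = sqrt(2)/2
C = arcsin(sqrt(2)/2) = 45°
Since sin(180° - C) = sin(C), the obtuse angle 135° gives the same area, so C = 45° or C = 135°.

45° or 135°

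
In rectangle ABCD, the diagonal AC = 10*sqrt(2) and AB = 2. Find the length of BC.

The diagonal of a rectangle forms a right triangle with the two sides.
Rearranging the Pythagorean theorem: missing side = sqrt(d^2 - known^2).
= sqrt(200 - 4) = sqrt(196) = 14.

14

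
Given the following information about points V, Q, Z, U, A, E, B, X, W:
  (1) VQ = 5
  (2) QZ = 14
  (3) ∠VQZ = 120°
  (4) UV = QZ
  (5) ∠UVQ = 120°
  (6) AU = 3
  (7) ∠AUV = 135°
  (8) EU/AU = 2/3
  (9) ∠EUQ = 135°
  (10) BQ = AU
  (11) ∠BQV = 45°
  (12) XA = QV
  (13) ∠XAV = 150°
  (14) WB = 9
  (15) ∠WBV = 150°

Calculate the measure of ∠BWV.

From the given relations: BQ = AU = 3.
Step 1: By the law of cosines on triangle BQV: BV² = 3² + 5² − 2·3·5·cos(45°) = 12.79, so BV ≈ 3.58.
Step 2: By the law of cosines on triangle WBV: WV² = 9² + 3.58² − 2·9·3.58·cos(150°) = 149.53, so WV ≈ 12.23.
Step 3: By the inverse law of cosines on triangle BWV: cos(∠BWV) = (9² + 12.23² − 3.58²) / (2·9·12.23) = 217.74/220.11 = 0.9893, so ∠BWV = 8.41°.

Therefore, the measure of angle ∠BWV = 8.41°.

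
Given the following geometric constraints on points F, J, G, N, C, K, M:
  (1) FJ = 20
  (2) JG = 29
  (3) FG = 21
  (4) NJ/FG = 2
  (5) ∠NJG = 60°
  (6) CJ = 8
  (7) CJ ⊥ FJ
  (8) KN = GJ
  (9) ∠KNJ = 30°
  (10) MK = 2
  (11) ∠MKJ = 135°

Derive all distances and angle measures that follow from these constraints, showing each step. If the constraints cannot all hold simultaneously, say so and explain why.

The constraints are consistent.

From the given relations:
  NJ = 2·FG = 2·21 = 42
  KN = GJ = 29

Step 1: From FJ = 20, JC = 8, and ∠FJC = 90°, by the law of cosines:
  FC² = FJ² + JC² - 2·FJ·JC·cos(90°) = 400 + 64 - 0 = 464
  FC = 4·√29

Step 2: From JN = 42, NK = 29, and ∠JNK = 30°, by the law of cosines:
  JK² = JN² + NK² - 2·JN·NK·cos(30°) = 1764 + 841 - 2110 = 495.4
  JK ≈ 22.26

Step 3: From GJ = 29, JN = 42, and ∠GJN = 60°, by the law of cosines:
  GN² = GJ² + JN² - 2·GJ·JN·cos(60°) = 841 + 1764 - 1218 = 1387
  GN ≈ 37.24

Step 4: From FG = 21, FJ = 20, GJ = 29, by the inverse law of cosines:
  cos(∠GFJ) = (FG² + FJ² - GJ²) / (2·FG·FJ)
  ∠GFJ = 90°

Step 5: From JF = 20, JG = 29, FG = 21, by the inverse law of cosines:
  cos(∠FJG) = (JF² + JG² - FG²) / (2·JF·JG)
  ∠FJG = 46.4°

Step 6: From GF = 21, GJ = 29, FJ = 20, by the inverse law of cosines:
  cos(∠FGJ) = (GF² + GJ² - FJ²) / (2·GF·GJ)
  ∠FGJ = 43.6°

Step 7: From JK = 22.26, KM = 2, and ∠JKM = 135°, by the law of cosines:
  JM² = JK² + KM² - 2·JK·KM·cos(135°) = 495.4 + 4 + 62.95 = 562.3
  JM ≈ 23.71

Step 8: From FC = 4·√29, FJ = 20, CJ = 8, by the inverse law of cosines:
  cos(∠CFJ) = (FC² + FJ² - CJ²) / (2·FC·FJ)
  ∠CFJ = 21.8°

Step 9: From JK = 22.26, JN = 42, KN = 29, by the inverse law of cosines:
  cos(∠KJN) = (JK² + JN² - KN²) / (2·JK·JN)
  ∠KJN = 40.65°

Step 10: From GJ = 29, GN = 37.24, JN = 42, by the inverse law of cosines:
  cos(∠JGN) = (GJ² + GN² - JN²) / (2·GJ·GN)
  ∠JGN = 77.6°

Step 11: From NG = 37.24, NJ = 42, GJ = 29, by the inverse law of cosines:
  cos(∠GNJ) = (NG² + NJ² - GJ²) / (2·NG·NJ)
  ∠GNJ = 42.4°

Step 12: From CF = 4·√29, CJ = 8, FJ = 20, by the inverse law of cosines:
  cos(∠FCJ) = (CF² + CJ² - FJ²) / (2·CF·CJ)
  ∠FCJ = 68.2°

Step 13: From KJ = 22.26, KN = 29, JN = 42, by the inverse law of cosines:
  cos(∠JKN) = (KJ² + KN² - JN²) / (2·KJ·KN)
  ∠JKN = 109.35°

Step 14: From JK = 22.26, JM = 23.71, KM = 2, by the inverse law of cosines:
  cos(∠KJM) = (JK² + JM² - KM²) / (2·JK·JM)
  ∠KJM = 3.42°

Step 15: From MJ = 23.71, MK = 2, JK = 22.26, by the inverse law of cosines:
  cos(∠JMK) = (MJ² + MK² - JK²) / (2·MJ·MK)
  ∠JMK = 41.58°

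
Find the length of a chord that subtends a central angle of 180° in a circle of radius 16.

Drop a perpendicular from the center to the chord, bisecting both the chord and the central angle.
Each half-chord = r sin(θ/2) = 16 sin(90°).
The full chord = 2 × 16 × sin(90°) = 32.

32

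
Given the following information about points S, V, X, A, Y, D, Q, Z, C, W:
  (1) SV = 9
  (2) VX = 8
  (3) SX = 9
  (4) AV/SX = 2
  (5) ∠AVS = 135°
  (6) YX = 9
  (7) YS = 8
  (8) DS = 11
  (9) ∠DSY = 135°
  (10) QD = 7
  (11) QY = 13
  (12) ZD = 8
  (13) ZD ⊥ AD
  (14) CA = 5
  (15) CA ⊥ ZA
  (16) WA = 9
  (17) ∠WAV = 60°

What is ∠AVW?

From the given relations: AV = 2·SX = 2·9 = 18.
Step 1: By the law of cosines on triangle VAW: VW² = 18² + 9² − 2·18·9·cos(60°) = 243, so VW = 9·√3.
Step 2: By the inverse law of cosines on triangle AVW: cos(∠AVW) = (18² + (9·√3)² − 9²) / (2·18·9·√3) = 486/561.18 = 0.866, so ∠AVW = 30°.

Therefore, the measure of angle ∠AVW = 30°.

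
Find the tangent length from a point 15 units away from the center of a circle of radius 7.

Let T be the point of tangency. Then CT ⊥ MT (radius ⊥ tangent).
In right triangle CTM: CM² = CT² + MT²
15² = 7² + MT²
MT² = 176, MT = 4*sqrt(11)

4*sqrt(11)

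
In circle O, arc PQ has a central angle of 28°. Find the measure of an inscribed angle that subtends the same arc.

By the inscribed angle theorem, the inscribed angle is half the central angle.
Inscribed angle = 28° / 2 = 14°

14°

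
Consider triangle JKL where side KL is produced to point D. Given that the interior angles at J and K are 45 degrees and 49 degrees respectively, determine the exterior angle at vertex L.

The interior angle at L is 180 - 45 - 49 = 86 degrees.
The exterior angle and interior angle at L are supplementary:
Exterior angle = 180 - 86 = 94 degrees.

94 degrees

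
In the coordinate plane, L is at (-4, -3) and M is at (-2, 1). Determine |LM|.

d = sqrt((-2 - -4)^2 + (1 - -3)^2)
d = sqrt(2^2 + 4^2)
d = sqrt(4 + 16)
d = sqrt(20) = 2*sqrt(5)

2*sqrt(5)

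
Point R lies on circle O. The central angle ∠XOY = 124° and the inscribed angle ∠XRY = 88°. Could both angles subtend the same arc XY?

By the inscribed angle theorem, the inscribed angle for a central angle of 124° should be 124° / 2 = 62°.
The given inscribed angle is 88°, which does not equal 62°.
Therefore, no, they do not correspond to the same arc.

No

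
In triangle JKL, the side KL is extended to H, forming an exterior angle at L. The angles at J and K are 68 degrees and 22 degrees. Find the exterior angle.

Exterior angle = 68 + 22 = 90 degrees (exterior angle theorem).

90 degrees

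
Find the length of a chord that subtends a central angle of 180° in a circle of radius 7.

Chord = 2(7) sin(90°) = 14

14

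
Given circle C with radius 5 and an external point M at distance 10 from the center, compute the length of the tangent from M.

tangent = √(d² - r²) = √(10² - 5²) = √(100 - 25) = √75 = 5*sqrt(3)

5*sqrt(3)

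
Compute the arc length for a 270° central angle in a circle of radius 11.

The full circumference is 2πr = 2π(11) = 22*pi.
The arc spans 270° out of 360°, which is a fraction of 3/4.
Arc length = 22*pi × 3/4 = 33*pi/2.

33*pi/2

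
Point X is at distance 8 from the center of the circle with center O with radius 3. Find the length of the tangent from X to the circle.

tangent = √(d² - r²) = √(8² - 3²) = √(64 - 9) = √55 = sqrt(55)

sqrt(55)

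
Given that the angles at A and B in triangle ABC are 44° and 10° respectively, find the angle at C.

By the triangle angle sum property, the three interior angles of any triangle add up to 180°.
We know angle A = 44° and angle B = 10°, so their sum is 54°.
Therefore angle C = 180° - 54° = 126°.

126 degrees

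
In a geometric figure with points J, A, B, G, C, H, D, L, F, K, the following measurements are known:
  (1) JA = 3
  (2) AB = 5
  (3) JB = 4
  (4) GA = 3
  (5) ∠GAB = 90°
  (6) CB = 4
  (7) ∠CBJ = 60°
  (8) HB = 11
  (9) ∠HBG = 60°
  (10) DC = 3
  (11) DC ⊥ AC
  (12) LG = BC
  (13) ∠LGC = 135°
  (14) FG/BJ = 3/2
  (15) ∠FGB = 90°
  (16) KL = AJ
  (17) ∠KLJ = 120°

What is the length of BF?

From the given relations: FG = 3/2·BJ = 3/2·4 = 6.
Step 1: By the law of cosines on triangle BAG: BG² = 5² + 3² − 2·5·3·cos(90°) = 34, so BG = √34.
Step 2: By the law of cosines on triangle BGF: BF² = √34² + 6² − 2·√34·6·cos(90°) = 70, so BF = √70.

Therefore, the length of BF = √70.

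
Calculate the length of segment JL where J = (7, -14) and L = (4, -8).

d = sqrt((4 - 7)^2 + (-8 - -14)^2)
d = sqrt(-3^2 + 6^2)
d = sqrt(9 + 36)
d = sqrt(45) = 3*sqrt(5)

3*sqrt(5)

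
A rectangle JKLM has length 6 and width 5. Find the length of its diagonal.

d = sqrt(6^2 + 5^2) = sqrt(61)

sqrt(61)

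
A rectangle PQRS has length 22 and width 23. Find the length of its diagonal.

d = sqrt(22^2 + 23^2) = sqrt(1013)

sqrt(1013)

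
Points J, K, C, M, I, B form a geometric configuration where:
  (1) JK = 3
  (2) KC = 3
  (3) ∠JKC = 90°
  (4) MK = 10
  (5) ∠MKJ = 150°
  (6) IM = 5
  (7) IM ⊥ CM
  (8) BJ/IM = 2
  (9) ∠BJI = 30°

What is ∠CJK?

Step 1: By the law of cosines on triangle JKC: JC² = 3² + 3² − 2·3·3·cos(90°) = 18, so JC = 3·√2.
Step 2: By the inverse law of cosines on triangle CJK: cos(∠CJK) = ((3·√2)² + 3² − 3²) / (2·3·√2·3) = 18/25.46 = 0.7071, so ∠CJK = 45°.

Therefore, the measure of angle ∠CJK = 45°.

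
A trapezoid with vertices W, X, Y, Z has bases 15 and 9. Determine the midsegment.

The midsegment of a trapezoid = (base1 + base2) / 2
midsegment = (15 + 9) / 2
midsegment = 24 / 2
midsegment = 12

12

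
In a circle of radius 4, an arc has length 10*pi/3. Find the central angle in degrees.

Arc length L = 2πr × θ/360, so θ = 360L / (2πr).
θ = 360 × 10*pi/3 / (2π × 4)
θ = 150°
θ = 150°

150°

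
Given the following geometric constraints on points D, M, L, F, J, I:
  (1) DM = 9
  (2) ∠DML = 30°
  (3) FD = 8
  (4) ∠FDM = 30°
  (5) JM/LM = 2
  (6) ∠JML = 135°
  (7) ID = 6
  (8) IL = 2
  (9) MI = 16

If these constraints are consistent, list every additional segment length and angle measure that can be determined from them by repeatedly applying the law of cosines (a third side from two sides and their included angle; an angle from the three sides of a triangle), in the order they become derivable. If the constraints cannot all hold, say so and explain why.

These constraints are not satisfiable: by the triangle inequality in triangle DMI, (1) DM = 9 and (7) ID = 6 force MI ≤ 9 + 6 = 15, but (9) says MI = 16. No planar figure meets all of them, so nothing further can be derived.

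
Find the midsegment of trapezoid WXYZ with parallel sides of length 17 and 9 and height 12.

midsegment = (17 + 9) / 2 = 26 / 2 = 13

13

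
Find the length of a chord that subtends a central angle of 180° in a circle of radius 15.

Chord = 2(15) sin(90°) = 30

30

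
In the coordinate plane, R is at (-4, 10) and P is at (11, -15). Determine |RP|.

d = sqrt((15)^2 + (-25)^2) = sqrt(850) = 5*sqrt(34)

5*sqrt(34)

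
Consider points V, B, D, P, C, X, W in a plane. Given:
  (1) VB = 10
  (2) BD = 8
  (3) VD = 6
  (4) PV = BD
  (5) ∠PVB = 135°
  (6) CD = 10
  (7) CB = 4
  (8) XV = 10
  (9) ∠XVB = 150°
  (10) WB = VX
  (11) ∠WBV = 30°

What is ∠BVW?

From the given relations: WB = VX = 10.
Step 1: By the law of cosines on triangle VBW: VW² = 10² + 10² − 2·10·10·cos(30°) = 26.79, so VW ≈ 5.18.
Step 2: By the inverse law of cosines on triangle BVW: cos(∠BVW) = (10² + 5.18² − 10²) / (2·10·5.18) = 26.79/103.53 = 0.2588, so ∠BVW = 75°.

Therefore, the measure of angle ∠BVW = 75°.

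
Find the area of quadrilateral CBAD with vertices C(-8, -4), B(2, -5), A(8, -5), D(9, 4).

The Shoelace formula works by pairing each vertex with the next (cycling back to the first).
For each pair, compute x_i*y_(i+1) - x_(i+1)*y_i:
  (-8*-5 - 2*-4) = 48
  (2*-5 - 8*-5) = 30
  (8*4 - 9*-5) = 77
  (9*-4 - -8*4) = -4
Taking half the absolute value of the total: Area = (1/2)(151) = 151/2.

151/2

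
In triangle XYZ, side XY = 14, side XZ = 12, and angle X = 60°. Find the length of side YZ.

Law of cosines: YZ^2 = 14^2 + 12^2 - 2(14)(12)cos(60°) = 172, so YZ = 2*sqrt(43).

2*sqrt(43)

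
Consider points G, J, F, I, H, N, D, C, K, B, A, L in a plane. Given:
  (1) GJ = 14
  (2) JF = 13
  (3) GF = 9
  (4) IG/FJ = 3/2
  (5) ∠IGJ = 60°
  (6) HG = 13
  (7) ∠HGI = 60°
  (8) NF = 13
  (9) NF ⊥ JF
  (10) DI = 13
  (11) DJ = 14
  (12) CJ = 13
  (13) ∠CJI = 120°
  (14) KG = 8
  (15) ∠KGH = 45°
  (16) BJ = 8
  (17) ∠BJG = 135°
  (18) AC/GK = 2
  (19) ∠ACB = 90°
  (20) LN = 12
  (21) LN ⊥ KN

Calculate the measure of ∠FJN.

Step 1: By the law of cosines on triangle JFN: JN² = 13² + 13² − 2·13·13·cos(90°) = 338, so JN = 13·√2.
Step 2: By the inverse law of cosines on triangle FJN: cos(∠FJN) = (13² + (13·√2)² − 13²) / (2·13·13·√2) = 338/478 = 0.7071, so ∠FJN = 45°.

Therefore, the measure of angle ∠FJN = 45°.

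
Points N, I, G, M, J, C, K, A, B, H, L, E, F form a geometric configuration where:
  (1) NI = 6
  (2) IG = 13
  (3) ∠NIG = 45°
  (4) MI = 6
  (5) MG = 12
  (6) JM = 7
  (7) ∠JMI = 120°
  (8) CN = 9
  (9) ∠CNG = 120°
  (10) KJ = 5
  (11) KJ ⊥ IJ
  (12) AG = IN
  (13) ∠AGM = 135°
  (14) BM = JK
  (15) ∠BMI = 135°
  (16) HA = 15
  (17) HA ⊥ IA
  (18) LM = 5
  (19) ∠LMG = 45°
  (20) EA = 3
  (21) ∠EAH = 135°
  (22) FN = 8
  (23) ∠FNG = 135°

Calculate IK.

Step 1: By the law of cosines on triangle JMI: JI² = 7² + 6² − 2·7·6·cos(120°) = 127, so JI = √127.
Step 2: By the law of cosines on triangle IJK: IK² = √127² + 5² − 2·√127·5·cos(90°) = 152, so IK = 2·√38.

Therefore, the length of IK = 2·√38.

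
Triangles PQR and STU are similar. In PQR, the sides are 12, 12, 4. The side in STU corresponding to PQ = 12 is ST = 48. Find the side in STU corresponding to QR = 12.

Similar triangles have proportional sides. Setting up the proportion:
ST / PQ = TU / QR
48 / 12 = TU / 12
TU = 12 * 48 / 12 = 48.

48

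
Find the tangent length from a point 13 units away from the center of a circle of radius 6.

tangent = √(d² - r²) = √(13² - 6²) = √(169 - 36) = √133 = sqrt(133)

sqrt(133)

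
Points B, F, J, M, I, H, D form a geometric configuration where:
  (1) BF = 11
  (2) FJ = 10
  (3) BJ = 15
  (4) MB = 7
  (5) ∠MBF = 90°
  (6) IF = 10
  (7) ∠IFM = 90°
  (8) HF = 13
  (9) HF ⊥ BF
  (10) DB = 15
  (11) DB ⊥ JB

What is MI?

Step 1: By the law of cosines on triangle FBM: FM² = 11² + 7² − 2·11·7·cos(90°) = 170, so FM = √170.
Step 2: By the law of cosines on triangle MFI: MI² = √170² + 10² − 2·√170·10·cos(90°) = 270, so MI = 3·√30.

Therefore, the length of MI = 3·√30.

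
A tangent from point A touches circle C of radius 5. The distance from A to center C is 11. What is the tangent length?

The tangent, radius, and line from the external point to the center form a right triangle.
The right angle is where the tangent meets the radius.
By the Pythagorean theorem: tangent² + 5² = 11²
tangent² = 121 - 25 = 96
tangent = 4*sqrt(6)

4*sqrt(6)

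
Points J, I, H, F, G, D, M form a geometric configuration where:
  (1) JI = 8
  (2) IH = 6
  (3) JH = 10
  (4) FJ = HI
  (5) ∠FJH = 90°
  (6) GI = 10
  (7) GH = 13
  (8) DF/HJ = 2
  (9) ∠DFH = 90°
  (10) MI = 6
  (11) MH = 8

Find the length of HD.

From the given relations: FJ = HI = 6; DF = 2·HJ = 2·10 = 20.
Step 1: By the law of cosines on triangle FJH: FH² = 6² + 10² − 2·6·10·cos(90°) = 136, so FH = 2·√34.
Step 2: By the law of cosines on triangle HFD: HD² = (2·√34)² + 20² − 2·2·√34·20·cos(90°) = 536, so HD = 2·√134.

Therefore, the length of HD = 2·√134.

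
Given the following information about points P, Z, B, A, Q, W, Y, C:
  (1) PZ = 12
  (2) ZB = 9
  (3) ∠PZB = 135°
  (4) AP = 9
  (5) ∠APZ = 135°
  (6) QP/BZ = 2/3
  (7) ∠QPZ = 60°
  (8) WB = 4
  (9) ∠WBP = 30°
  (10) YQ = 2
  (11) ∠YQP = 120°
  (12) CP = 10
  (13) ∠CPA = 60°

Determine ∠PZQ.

From the given relations: QP = 2/3·BZ = 2/3·9 = 6.
Step 1: By the law of cosines on triangle ZPQ: ZQ² = 12² + 6² − 2·12·6·cos(60°) = 108, so ZQ = 6·√3.
Step 2: By the inverse law of cosines on triangle PZQ: cos(∠PZQ) = (12² + (6·√3)² − 6²) / (2·12·6·√3) = 216/249.42 = 0.866, so ∠PZQ = 30°.

Therefore, the measure of angle ∠PZQ = 30°.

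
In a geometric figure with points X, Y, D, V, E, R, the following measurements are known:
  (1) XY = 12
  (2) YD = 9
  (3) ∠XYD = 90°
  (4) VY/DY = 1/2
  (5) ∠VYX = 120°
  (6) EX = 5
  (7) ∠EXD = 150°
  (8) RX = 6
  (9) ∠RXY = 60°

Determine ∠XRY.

Step 1: By the law of cosines on triangle RXY: RY² = 6² + 12² − 2·6·12·cos(60°) = 108, so RY = 6·√3.
Step 2: By the inverse law of cosines on triangle XRY: cos(∠XRY) = (6² + (6·√3)² − 12²) / (2·6·6·√3) = 0/124.71 = 0, so ∠XRY = 90°.

Therefore, the measure of angle ∠XRY = 90°.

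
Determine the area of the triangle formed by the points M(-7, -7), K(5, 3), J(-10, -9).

Using the Shoelace formula for a triangle:
Area = (1/2)|x0(y1 - y2) + x1(y2 - y0) + x2(y0 - y1)|
Area = (1/2)|-7(3 - -9) + 5(-9 - -7) + -10(-7 - 3)|
Area = (1/2)|-84 + -10 + 100|
Area = (1/2)|6|
Area = (1/2)(6)
Area = 3

3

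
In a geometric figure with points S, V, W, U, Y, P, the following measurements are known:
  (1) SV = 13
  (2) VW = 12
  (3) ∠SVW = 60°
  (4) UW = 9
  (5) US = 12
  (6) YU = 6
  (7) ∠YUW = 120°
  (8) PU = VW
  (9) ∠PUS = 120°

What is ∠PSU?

From the given relations: PU = VW = 12.
Step 1: By the law of cosines on triangle SUP: SP² = 12² + 12² − 2·12·12·cos(120°) = 432, so SP = 12·√3.
Step 2: By the inverse law of cosines on triangle PSU: cos(∠PSU) = ((12·√3)² + 12² − 12²) / (2·12·√3·12) = 432/498.83 = 0.866, so ∠PSU = 30°.

Therefore, the measure of angle ∠PSU = 30°.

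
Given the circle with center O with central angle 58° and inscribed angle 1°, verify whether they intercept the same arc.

By the inscribed angle theorem, the inscribed angle for a central angle of 58° should be 58° / 2 = 29°.
The given inscribed angle is 1°, which does not equal 29°.
Therefore, no, they do not correspond to the same arc.

No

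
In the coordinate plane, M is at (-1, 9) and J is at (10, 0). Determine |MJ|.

d = sqrt((11)^2 + (-9)^2) = sqrt(202)

sqrt(202)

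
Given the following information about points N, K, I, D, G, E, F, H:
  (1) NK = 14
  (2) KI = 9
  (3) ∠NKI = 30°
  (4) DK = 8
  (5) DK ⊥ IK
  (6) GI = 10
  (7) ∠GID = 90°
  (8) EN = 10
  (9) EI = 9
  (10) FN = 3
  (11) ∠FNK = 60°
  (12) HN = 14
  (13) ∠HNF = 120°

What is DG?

Step 1: By the law of cosines on triangle DKI: DI² = 8² + 9² − 2·8·9·cos(90°) = 145, so DI = √145.
Step 2: By the law of cosines on triangle DIG: DG² = √145² + 10² − 2·√145·10·cos(90°) = 245, so DG = 7·√5.

Therefore, the length of DG = 7·√5.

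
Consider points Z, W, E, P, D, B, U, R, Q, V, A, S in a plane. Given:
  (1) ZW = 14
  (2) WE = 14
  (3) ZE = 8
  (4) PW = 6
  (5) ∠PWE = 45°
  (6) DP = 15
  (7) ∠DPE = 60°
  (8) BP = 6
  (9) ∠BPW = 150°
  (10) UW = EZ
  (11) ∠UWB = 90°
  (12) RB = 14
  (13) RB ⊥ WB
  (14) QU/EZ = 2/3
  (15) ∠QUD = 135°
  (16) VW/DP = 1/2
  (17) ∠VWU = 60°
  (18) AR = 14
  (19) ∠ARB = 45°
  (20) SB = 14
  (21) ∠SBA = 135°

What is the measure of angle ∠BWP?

Step 1: By the law of cosines on triangle WPB: WB² = 6² + 6² − 2·6·6·cos(150°) = 134.35, so WB ≈ 11.59.
Step 2: By the inverse law of cosines on triangle BWP: cos(∠BWP) = (11.59² + 6² − 6²) / (2·11.59·6) = 134.35/139.09 = 0.9659, so ∠BWP = 15°.

Therefore, the measure of angle ∠BWP = 15°.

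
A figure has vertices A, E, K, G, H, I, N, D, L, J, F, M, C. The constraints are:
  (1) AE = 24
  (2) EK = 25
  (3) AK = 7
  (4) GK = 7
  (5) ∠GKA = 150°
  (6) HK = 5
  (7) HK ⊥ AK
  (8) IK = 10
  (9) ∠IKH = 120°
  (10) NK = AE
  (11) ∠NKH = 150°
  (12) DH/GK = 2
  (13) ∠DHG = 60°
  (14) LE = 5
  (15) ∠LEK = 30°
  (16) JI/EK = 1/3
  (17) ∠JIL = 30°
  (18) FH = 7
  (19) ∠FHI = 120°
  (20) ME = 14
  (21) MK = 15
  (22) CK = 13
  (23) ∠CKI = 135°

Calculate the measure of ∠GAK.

Step 1: By the law of cosines on triangle AKG: AG² = 7² + 7² − 2·7·7·cos(150°) = 182.87, so AG ≈ 13.52.
Step 2: By the inverse law of cosines on triangle GAK: cos(∠GAK) = (13.52² + 7² − 7²) / (2·13.52·7) = 182.87/189.32 = 0.9659, so ∠GAK = 15°.

Therefore, the measure of angle ∠GAK = 15°.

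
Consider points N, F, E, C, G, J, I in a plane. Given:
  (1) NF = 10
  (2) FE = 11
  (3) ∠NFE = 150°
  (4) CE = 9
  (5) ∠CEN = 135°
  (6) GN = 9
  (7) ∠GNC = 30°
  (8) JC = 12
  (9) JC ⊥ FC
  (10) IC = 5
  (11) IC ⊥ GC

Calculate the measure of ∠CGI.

Step 1: By the law of cosines on triangle EFN: EN² = 11² + 10² − 2·11·10·cos(150°) = 411.53, so EN ≈ 20.29.
Step 2: By the law of cosines on triangle CEN: CN² = 9² + 20.29² − 2·9·20.29·cos(135°) = 750.73, so CN ≈ 27.4.
Step 3: By the law of cosines on triangle GNC: GC² = 9² + 27.4² − 2·9·27.4·cos(30°) = 404.61, so GC ≈ 20.11.
Step 4: By the law of cosines on triangle GCI: GI² = 20.11² + 5² − 2·20.11·5·cos(90°) = 429.61, so GI ≈ 20.73.
Step 5: By the inverse law of cosines on triangle CGI: cos(∠CGI) = (20.11² + 20.73² − 5²) / (2·20.11·20.73) = 809.22/833.85 = 0.9705, so ∠CGI = 13.96°.

Therefore, the measure of angle ∠CGI = 13.96°.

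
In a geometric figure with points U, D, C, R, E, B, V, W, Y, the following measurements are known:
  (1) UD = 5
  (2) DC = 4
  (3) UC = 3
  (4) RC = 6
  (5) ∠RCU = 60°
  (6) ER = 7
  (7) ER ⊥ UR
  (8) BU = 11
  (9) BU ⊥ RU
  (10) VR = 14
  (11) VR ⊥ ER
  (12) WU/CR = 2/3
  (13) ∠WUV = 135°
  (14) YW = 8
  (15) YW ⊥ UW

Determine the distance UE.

Step 1: By the law of cosines on triangle UCR: UR² = 3² + 6² − 2·3·6·cos(60°) = 27, so UR = 3·√3.
Step 2: By the law of cosines on triangle URE: UE² = (3·√3)² + 7² − 2·3·√3·7·cos(90°) = 76, so UE = 2·√19.

Therefore, the length of UE = 2·√19.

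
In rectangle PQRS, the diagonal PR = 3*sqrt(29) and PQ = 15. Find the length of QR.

The diagonal of a rectangle forms a right triangle with the two sides.
Rearranging the Pythagorean theorem: missing side = sqrt(d^2 - known^2).
= sqrt(261 - 225) = sqrt(36) = 6.

6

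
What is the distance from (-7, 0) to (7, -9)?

The horizontal distance is |7 - -7| = 14 and the vertical distance is |-9 - 0| = 9.
By the Pythagorean theorem, d = sqrt(14^2 + 9^2) = sqrt(277).

sqrt(277)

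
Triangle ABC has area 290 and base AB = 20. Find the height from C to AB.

height = 2 * 290 / 20 = 29

29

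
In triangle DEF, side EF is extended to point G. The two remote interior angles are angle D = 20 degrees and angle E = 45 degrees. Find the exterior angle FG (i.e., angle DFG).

By the exterior angle theorem, an exterior angle of a triangle equals the sum of the two remote interior angles.
Exterior angle = angle D + angle E
Exterior angle = 20 + 45 = 65 degrees

65 degrees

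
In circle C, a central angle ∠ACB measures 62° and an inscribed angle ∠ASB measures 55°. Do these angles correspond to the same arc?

By the inscribed angle theorem, the inscribed angle for a central angle of 62° should be 62° / 2 = 31°.
The given inscribed angle is 55°, which does not equal 31°.
Therefore, no, they do not correspond to the same arc.

No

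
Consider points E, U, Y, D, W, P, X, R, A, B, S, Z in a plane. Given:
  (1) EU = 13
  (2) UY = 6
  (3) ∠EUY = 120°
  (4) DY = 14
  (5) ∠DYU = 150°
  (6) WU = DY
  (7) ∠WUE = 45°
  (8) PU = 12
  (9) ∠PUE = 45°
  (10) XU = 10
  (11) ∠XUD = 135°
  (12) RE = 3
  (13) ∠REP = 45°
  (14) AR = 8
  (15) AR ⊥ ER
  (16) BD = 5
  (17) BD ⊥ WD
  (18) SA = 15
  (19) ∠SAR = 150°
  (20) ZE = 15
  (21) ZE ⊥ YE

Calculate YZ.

Step 1: By the law of cosines on triangle EUY: EY² = 13² + 6² − 2·13·6·cos(120°) = 283, so EY ≈ 16.82.
Step 2: By the law of cosines on triangle YEZ: YZ² = 16.82² + 15² − 2·16.82·15·cos(90°) = 508, so YZ = 2·√127.

Therefore, the length of YZ = 2·√127.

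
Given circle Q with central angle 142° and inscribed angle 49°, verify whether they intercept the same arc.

By the inscribed angle theorem, the inscribed angle for a central angle of 142° should be 142° / 2 = 71°.
The given inscribed angle is 49°, which does not equal 71°.
Therefore, no, they do not correspond to the same arc.

No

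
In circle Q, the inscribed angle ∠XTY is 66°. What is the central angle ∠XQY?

By the inscribed angle theorem, the central angle is twice the inscribed angle.
Central angle = 2 × 66° = 132°

132°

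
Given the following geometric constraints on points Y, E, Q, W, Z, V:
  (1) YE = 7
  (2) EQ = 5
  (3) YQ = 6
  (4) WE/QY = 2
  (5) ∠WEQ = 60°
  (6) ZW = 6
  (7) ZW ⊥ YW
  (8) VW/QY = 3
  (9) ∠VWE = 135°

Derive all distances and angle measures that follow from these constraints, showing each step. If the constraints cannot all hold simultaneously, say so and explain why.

The constraints are consistent.

From the given relations:
  WE = 2·QY = 2·6 = 12
  VW = 3·QY = 3·6 = 18

Step 1: From EW = 12, WV = 18, and ∠EWV = 135°, by the law of cosines:
  EV² = EW² + WV² - 2·EW·WV·cos(135°) = 144 + 324 + 305.5 = 773.5
  EV ≈ 27.81

Step 2: From QE = 5, EW = 12, and ∠QEW = 60°, by the law of cosines:
  QW² = QE² + EW² - 2·QE·EW·cos(60°) = 25 + 144 - 60 = 109
  QW = √109

Step 3: From YE = 7, YQ = 6, EQ = 5, by the inverse law of cosines:
  cos(∠EYQ) = (YE² + YQ² - EQ²) / (2·YE·YQ)
  ∠EYQ = 44.42°

Step 4: From EQ = 5, EY = 7, QY = 6, by the inverse law of cosines:
  cos(∠QEY) = (EQ² + EY² - QY²) / (2·EQ·EY)
  ∠QEY = 57.12°

Step 5: From QE = 5, QY = 6, EY = 7, by the inverse law of cosines:
  cos(∠EQY) = (QE² + QY² - EY²) / (2·QE·QY)
  ∠EQY = 78.46°

Step 6: From EV = 27.81, EW = 12, VW = 18, by the inverse law of cosines:
  cos(∠VEW) = (EV² + EW² - VW²) / (2·EV·EW)
  ∠VEW = 27.24°

Step 7: From QE = 5, QW = √109, EW = 12, by the inverse law of cosines:
  cos(∠EQW) = (QE² + QW² - EW²) / (2·QE·QW)
  ∠EQW = 95.5°

Step 8: From WE = 12, WQ = √109, EQ = 5, by the inverse law of cosines:
  cos(∠EWQ) = (WE² + WQ² - EQ²) / (2·WE·WQ)
  ∠EWQ = 24.5°

Step 9: From VE = 27.81, VW = 18, EW = 12, by the inverse law of cosines:
  cos(∠EVW) = (VE² + VW² - EW²) / (2·VE·VW)
  ∠EVW = 17.76°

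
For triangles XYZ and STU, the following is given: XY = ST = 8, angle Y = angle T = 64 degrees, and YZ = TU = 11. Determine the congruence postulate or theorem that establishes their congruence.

The given information matches SAS: Two pairs of corresponding sides and the included angle are equal (Side-Angle-Side).

SAS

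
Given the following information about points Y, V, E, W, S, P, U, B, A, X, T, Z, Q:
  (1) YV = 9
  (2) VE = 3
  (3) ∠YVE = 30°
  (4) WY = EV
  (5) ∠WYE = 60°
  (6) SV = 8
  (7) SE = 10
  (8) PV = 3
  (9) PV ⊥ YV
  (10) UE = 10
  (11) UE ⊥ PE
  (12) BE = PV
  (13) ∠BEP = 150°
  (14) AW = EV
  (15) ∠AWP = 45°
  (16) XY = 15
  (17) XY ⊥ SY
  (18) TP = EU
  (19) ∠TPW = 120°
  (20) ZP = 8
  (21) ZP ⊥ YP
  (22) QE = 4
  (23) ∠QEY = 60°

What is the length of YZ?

Step 1: By the law of cosines on triangle PVY: PY² = 3² + 9² − 2·3·9·cos(90°) = 90, so PY = 3·√10.
Step 2: By the law of cosines on triangle YPZ: YZ² = (3·√10)² + 8² − 2·3·√10·8·cos(90°) = 154, so YZ = √154.

Therefore, the length of YZ = √154.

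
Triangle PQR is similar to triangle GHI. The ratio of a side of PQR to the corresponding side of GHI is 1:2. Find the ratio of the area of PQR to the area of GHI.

The ratio of areas of similar triangles equals the square of the side ratio.
Side ratio = 1:2
Area ratio = (1/2)^2 = 1/4 = 1:4

1:4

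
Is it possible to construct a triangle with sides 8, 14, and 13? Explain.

For three segments to close into a triangle, no single side can be as long as the other two combined.
The longest side is 14, and 8 + 13 = 21 > 14.
A triangle can be formed.

Yes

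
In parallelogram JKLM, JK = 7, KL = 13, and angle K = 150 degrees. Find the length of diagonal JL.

Law of cosines: d^2 = 7^2 + 13^2 - 2(7)(13)cos(150°) = 91*sqrt(3) + 218, so d = sqrt(91*sqrt(3) + 218).

sqrt(91*sqrt(3) + 218)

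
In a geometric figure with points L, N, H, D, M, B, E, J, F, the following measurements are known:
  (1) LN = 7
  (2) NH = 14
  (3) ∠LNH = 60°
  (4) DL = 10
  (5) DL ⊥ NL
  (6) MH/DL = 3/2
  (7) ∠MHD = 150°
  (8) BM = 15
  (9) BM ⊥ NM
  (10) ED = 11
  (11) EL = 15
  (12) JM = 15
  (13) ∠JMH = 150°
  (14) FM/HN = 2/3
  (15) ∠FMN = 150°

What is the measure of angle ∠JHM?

From the given relations: MH = 3/2·DL = 3/2·10 = 15.
Step 1: By the law of cosines on triangle HMJ: HJ² = 15² + 15² − 2·15·15·cos(150°) = 839.71, so HJ ≈ 28.98.
Step 2: By the inverse law of cosines on triangle JHM: cos(∠JHM) = (28.98² + 15² − 15²) / (2·28.98·15) = 839.71/869.33 = 0.9659, so ∠JHM = 15°.

Therefore, the measure of angle ∠JHM = 15°.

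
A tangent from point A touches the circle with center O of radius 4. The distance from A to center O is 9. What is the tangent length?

Let T be the point of tangency. Then OT ⊥ AT (radius ⊥ tangent).
In right triangle OTA: OA² = OT² + AT²
9² = 4² + AT²
AT² = 65, AT = sqrt(65)

sqrt(65)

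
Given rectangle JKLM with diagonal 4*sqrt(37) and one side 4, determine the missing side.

The diagonal of a rectangle forms a right triangle with the two sides.
Rearranging the Pythagorean theorem: missing side = sqrt(d^2 - known^2).
= sqrt(592 - 16) = sqrt(576) = 24.

24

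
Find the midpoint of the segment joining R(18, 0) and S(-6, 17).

The midpoint is the average of the coordinates:
x: (18 + -6)/2 = 6
y: (0 + 17)/2 = 17/2
Midpoint = (6, 17/2)

(6, 17/2)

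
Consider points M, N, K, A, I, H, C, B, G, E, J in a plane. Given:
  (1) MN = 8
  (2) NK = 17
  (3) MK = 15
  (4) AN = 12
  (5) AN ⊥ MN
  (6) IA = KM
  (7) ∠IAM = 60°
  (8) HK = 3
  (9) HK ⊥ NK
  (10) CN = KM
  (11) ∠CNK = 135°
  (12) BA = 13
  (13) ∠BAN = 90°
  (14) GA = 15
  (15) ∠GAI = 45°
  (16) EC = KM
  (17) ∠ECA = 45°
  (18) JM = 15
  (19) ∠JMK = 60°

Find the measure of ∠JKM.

Step 1: By the law of cosines on triangle KMJ: KJ² = 15² + 15² − 2·15·15·cos(60°) = 225, so KJ = 15.
Step 2: By the inverse law of cosines on triangle JKM: cos(∠JKM) = (15² + 15² − 15²) / (2·15·15) = 225/450 = 0.5, so ∠JKM = 60°.

Therefore, the measure of angle ∠JKM = 60°.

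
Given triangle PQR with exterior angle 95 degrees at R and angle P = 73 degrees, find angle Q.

By the exterior angle theorem: exterior angle = sum of remote interior angles.
95 = 73 + angle Q
angle Q = 95 - 73 = 22 degrees

22 degrees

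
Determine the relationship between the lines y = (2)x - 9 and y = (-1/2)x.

Slope of line 1: m1 = 2
Slope of line 2: m2 = -1/2
m1 * m2 = -1, so perpendicular.

Perpendicular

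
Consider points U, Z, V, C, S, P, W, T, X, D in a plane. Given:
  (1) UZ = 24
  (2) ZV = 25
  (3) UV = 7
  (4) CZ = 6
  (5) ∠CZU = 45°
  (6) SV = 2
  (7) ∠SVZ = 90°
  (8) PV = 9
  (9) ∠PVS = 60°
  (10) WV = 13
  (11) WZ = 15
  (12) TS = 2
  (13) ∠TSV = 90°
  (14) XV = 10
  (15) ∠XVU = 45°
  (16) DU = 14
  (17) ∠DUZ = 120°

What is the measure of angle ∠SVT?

Step 1: By the law of cosines on triangle VST: VT² = 2² + 2² − 2·2·2·cos(90°) = 8, so VT = 2·√2.
Step 2: By the inverse law of cosines on triangle SVT: cos(∠SVT) = (2² + (2·√2)² − 2²) / (2·2·2·√2) = 8/11.31 = 0.7071, so ∠SVT = 45°.

Therefore, the measure of angle ∠SVT = 45°.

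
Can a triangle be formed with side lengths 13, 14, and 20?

For three segments to close into a triangle, no single side can be as long as the other two combined.
The longest side is 20, and 13 + 14 = 27 > 20.
A triangle can be formed.

Yes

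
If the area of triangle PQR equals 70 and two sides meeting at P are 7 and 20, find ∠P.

Area = (1/2) * a * b * sin(C)
sin(C) = 2 * Area / (a * b)
sin(C) = 2 * 70 / (7 * 20)
sin(C) = 1
C = arcsin(1) = 90°

90°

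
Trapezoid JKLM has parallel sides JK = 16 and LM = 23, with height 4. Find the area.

Area = (16 + 23) * 4 / 2 = 156 / 2 = 78

78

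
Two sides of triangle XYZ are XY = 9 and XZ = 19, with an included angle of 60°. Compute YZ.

By the law of cosines: YZ^2 = XY^2 + XZ^2 - 2*XY*XZ*cos(X)
YZ^2 = 9^2 + 19^2 - 2*9*19*cos(60°)
YZ^2 = 81 + 361 - 342*(1/2)
YZ^2 = 271
YZ = sqrt(271)

sqrt(271)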